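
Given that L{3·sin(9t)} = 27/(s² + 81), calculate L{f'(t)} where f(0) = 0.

L{f'(t)} = s·F(s) - f(0) = s·27/(s² + 81) - 0 = 27s/(s² + 81)

Final answer: 27s/(s² + 81)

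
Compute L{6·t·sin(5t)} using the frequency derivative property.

L{sin(5t)} = 5/(s² + 25). By L{t·f(t)} = -F'(s): -d/ds[5/(s² + 25)] = -(5)·(-2s)/(s² + 25)² = 10s/(s² + 25)². Then L{6·t·sin(5t)} = 6·10s/(s² + 25)² = 60s/(s² + 25)²

Final answer: 60s/(s² + 25)²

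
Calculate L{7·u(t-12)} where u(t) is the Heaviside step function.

L{u(t-a)} = e^(-as)/s. Here a=12, so L{u(t-12)} = e^(-12s)/s, and L{7·u(t-12)} = 7·e^(-12s)/s

Final answer: 7·e^(-12s)/s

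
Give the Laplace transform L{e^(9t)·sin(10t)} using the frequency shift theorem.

Frequency shift: L{e^(at)f(t)} = F(s-a). L{e^(9t)·sin(10t)} = 10/((s-9)² + 100)

Final answer: 10/((s-9)² + 100)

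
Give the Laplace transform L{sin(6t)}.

L{sin(ωt)} = ω/(s² + ω²), so L{sin(6t)} = 6/(s² + 36)

Final answer: 6/(s² + 36)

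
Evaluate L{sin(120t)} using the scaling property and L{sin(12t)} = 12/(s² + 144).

Using L{f(at)} = (1/a)F(s/a) with a=10: L{sin(120t)} = (1/10) · 12/((s/10)² + 144) = (1/10) · 12·100/(s² + 14400) = 120/(s² + 14400)

Final answer: 120/(s² + 14400)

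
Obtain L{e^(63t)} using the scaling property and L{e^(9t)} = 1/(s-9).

Using L{f(at)} = (1/a)F(s/a) with a=7 and f(t) = e^(9t): L{e^(63t)} = (1/7) · 1/((s/7)-9) = (1/7) · 7/(s-63) = 1/(s-63)

Final answer: 1/(s-63)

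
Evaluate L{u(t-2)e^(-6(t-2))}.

u(t-a)f(t-a) with f(t)=e^(-6t). L{e^(-6t)} = 1/(s+6). By time shift: e^(-2s)/(s+6)

Final answer: e^(-2s)/(s+6)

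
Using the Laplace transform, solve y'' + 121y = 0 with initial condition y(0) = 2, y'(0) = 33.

L{y''} + 121L{y} = 0. s²Y - 2s - 33 + 121Y = 0. Y(s² + 121) = 2s + 33. Y = (2s + 33)/(s² + 121). Inverting: y(t) = 2cos(11t) + 3sin(11t)

Final answer: y(t) = 2cos(11t) + 3sin(11t)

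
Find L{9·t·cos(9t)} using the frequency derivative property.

L{cos(9t)} = s/(s² + 81). Derivative: d/ds[s/(s² + 81)] = [(s² + 81) - s·2s]/(s² + 81)² = (81 - s²)/(s² + 81)². So L{t·cos(9t)} = -F'(s) = (s² - 81)/(s² + 81)². Then L{9·t·cos(9t)} = 9·(s² - 81)/(s² + 81)²

Final answer: 9·(s² - 81)/(s² + 81)²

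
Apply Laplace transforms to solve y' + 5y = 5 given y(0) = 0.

sY + 5Y = 5/s. Y = 5/(s(s+5)). Partial fractions: Y = 1/s - 1/(s+5)

Final answer: y(t) = (1 - e^(-5t))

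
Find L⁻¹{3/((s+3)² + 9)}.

Form: b/((s-a)² + b²) → e^(at)sin(bt). With a=-3, b=3

Final answer: e^(-3t)·sin(3t)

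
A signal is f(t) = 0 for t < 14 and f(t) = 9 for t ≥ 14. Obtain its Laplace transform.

f(t) = 9·u(t-14). L{u(t-14)} = e^(-14s)/s, so L{f(t)} = 9·e^(-14s)/s

Final answer: 9·e^(-14s)/s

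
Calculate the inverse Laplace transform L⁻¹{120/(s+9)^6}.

L⁻¹{n!/(s-a)^(n+1)} = t^n·e^(at), so L⁻¹{120/(s+9)^6} = t^5·e^(-9t)

Final answer: t^5·e^(-9t)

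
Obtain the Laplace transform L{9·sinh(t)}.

L{sinh(ωt)} = ω/(s² - ω²), so L{sinh(t)} = 1/(s² - 1). Then L{9·sinh(t)} = 9·1/(s² - 1) = 9/(s² - 1)

Final answer: 9/(s² - 1)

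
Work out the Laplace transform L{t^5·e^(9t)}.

L{t^n·e^(at)} = n!/(s-a)^(n+1), so L{t^5·e^(9t)} = 120/(s-9)^6

Final answer: 120/(s-9)^6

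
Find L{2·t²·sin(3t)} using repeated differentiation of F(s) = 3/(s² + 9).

F(s) = 3/(s² + 9). F'(s) = -6s/(s² + 9)². F''(s) = -6(9 - 3s²)/(s² + 9)³ = (18s² - 54)/(s² + 9)³. So L{t²·sin(3t)} = (-1)² F''(s) = (18s² - 54)/(s² + 9)³. Then L{2·t²·sin(3t)} = 2·(18s² - 54)/(s² + 9)³ = (36s² - 108)/(s² + 9)³

Final answer: (36s² - 108)/(s² + 9)³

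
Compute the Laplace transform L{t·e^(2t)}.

L{t^n·e^(at)} = n!/(s-a)^(n+1), so L{t·e^(2t)} = 1/(s-2)^2

Final answer: 1/(s-2)^2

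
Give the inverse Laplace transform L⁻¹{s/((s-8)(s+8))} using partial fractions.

Using partial fractions, f(t) = (8e^(8t) + 8e^(-8t))/16

Final answer: (8e^(8t) + 8e^(-8t))/16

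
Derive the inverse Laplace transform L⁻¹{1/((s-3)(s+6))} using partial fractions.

Decompose: A/(s-3) + B/(s+6). A = 1/9, B = -1/9. f(t) = (e^(3t) - e^(-6t))/9

Final answer: (e^(3t) - e^(-6t))/9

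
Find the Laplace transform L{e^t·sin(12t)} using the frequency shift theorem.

Frequency shift: L{e^(at)f(t)} = F(s-a). L{e^t·sin(12t)} = 12/((s-1)² + 144)

Final answer: 12/((s-1)² + 144)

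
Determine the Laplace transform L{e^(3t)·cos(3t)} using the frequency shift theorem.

Frequency shift: L{e^(at)f(t)} = F(s-a). L{e^(3t)·cos(3t)} = (s-3)/((s-3)² + 9)

Final answer: (s-3)/((s-3)² + 9)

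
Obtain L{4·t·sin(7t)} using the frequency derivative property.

L{sin(7t)} = 7/(s² + 49). By L{t·f(t)} = -F'(s): -d/ds[7/(s² + 49)] = -(7)·(-2s)/(s² + 49)² = 14s/(s² + 49)². Then L{4·t·sin(7t)} = 4·14s/(s² + 49)² = 56s/(s² + 49)²

Final answer: 56s/(s² + 49)²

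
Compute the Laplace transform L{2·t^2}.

L{t^n} = n!/s^(n+1), so L{t^2} = 2/s^3. Then L{2·t^2} = 2·2/s^3 = 4/s^3

Final answer: 4/s^3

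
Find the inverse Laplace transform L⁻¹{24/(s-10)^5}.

L⁻¹{n!/(s-a)^(n+1)} = t^n·e^(at), so L⁻¹{24/(s-10)^5} = t^4·e^(10t)

Final answer: t^4·e^(10t)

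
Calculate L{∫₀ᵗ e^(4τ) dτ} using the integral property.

L{∫₀ᵗ f(τ)dτ} = F(s)/s with F(s) = 1/(s-4), so L{∫₀ᵗ e^(4τ) dτ} = 1/(s(s-4))

Final answer: 1/(s(s-4))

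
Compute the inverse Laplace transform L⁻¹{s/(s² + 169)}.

L⁻¹{s/(s² + 169)} = cos(13t)

Final answer: cos(13t)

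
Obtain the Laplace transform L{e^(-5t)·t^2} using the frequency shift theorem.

L{e^(at)·t^n} = n!/(s-a)^(n+1), so L{e^(-5t)·t^2} = 2/(s+5)^3

Final answer: 2/(s+5)^3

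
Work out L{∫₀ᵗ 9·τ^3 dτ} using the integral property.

L{∫₀ᵗ f(τ)dτ} = F(s)/s with f(t) = 9t^3. F(s) = 54/s^4, so L{∫₀ᵗ 9·τ^3 dτ} = (54/s^4)/s = 54/s^5. (Check: ∫₀ᵗ 9·τ^3 dτ = 9t^4/4.)

Final answer: 54/s^5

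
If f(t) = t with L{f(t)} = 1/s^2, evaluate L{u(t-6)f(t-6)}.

Time shift theorem: L{u(t-a)f(t-a)} = e^(-as)F(s). Here a=6, F(s) = 1/s^2, so L{u(t-6)f(t-6)} = e^(-6s)·1/s^2

Final answer: e^(-6s)·1/s^2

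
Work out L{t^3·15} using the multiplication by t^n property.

L{15} = 15/s. d^1/ds^1[1/s] = -1/s². d^2/ds^2[1/s] = 2/s^3. d^3/ds^3[1/s] = -6/s^4. So L{t^3} = (-1)^{3}·-6/s^4 = 6/s^4. Then L{t^3·15} = 15·6/s^4 = 90/s^4

Final answer: 90/s^4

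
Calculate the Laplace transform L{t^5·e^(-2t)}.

L{t^n·e^(at)} = n!/(s-a)^(n+1), so L{t^5·e^(-2t)} = 120/(s+2)^6

Final answer: 120/(s+2)^6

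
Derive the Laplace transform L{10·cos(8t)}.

L{cos(ωt)} = s/(s² + ω²), so L{cos(8t)} = s/(s² + 64). Then L{10·cos(8t)} = 10·s/(s² + 64) = 10s/(s² + 64)

Final answer: 10s/(s² + 64)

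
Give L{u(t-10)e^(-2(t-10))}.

u(t-a)f(t-a) with f(t)=e^(-2t). L{e^(-2t)} = 1/(s+2). By time shift: e^(-10s)/(s+2)

Final answer: e^(-10s)/(s+2)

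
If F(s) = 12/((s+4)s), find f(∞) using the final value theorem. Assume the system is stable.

f(∞) = lim_{s→0} sF(s) = lim_{s→0} 12/(s+4) = 3

Final answer: 3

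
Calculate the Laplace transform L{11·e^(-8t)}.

L{e^(at)} = 1/(s-a), so L{e^(-8t)} = 1/(s+8). Then L{11·e^(-8t)} = 11/(s+8)

Final answer: 11/(s+8)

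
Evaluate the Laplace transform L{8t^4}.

L{8t^4} = 8 · L{t^4} = 8 · 24/s^5 = 192/s^5

Final answer: 192/s^5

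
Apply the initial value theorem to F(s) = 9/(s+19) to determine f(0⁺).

f(0⁺) = lim_{s→∞} s·9/(s+19) = lim_{s→∞} 9s/(s+19) = 9

Final answer: 9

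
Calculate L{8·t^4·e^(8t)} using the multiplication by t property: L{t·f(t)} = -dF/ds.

Using L{t^n·e^(at)} = n!/(s-a)^(n+1), L{t^4·e^(8t)} = 24/(s-8)^5, so L{8·t^4·e^(8t)} = 8·24/(s-8)^5 = 192/(s-8)^5

Final answer: 192/(s-8)^5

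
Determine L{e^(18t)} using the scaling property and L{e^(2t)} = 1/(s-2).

Using L{f(at)} = (1/a)F(s/a) with a=9 and f(t) = e^(2t): L{e^(18t)} = (1/9) · 1/((s/9)-2) = (1/9) · 9/(s-18) = 1/(s-18)

Final answer: 1/(s-18)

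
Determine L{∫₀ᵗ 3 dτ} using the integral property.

L{∫₀ᵗ f(τ)dτ} = F(s)/s with f(t) = 3. F(s) = 3/s, so L{∫₀ᵗ 3 dτ} = (3/s)/s = 3/s². (Check: ∫₀ᵗ 3 dτ = 3t.)

Final answer: 3/s²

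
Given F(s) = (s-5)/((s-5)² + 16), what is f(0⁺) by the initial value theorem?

f(0⁺) = lim_{s→∞} sF(s) = lim_{s→∞} s(s-5)/((s-5)² + 16) = 1

Final answer: 1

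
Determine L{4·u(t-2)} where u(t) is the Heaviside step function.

L{u(t-a)} = e^(-as)/s. Here a=2, so L{u(t-2)} = e^(-2s)/s, and L{4·u(t-2)} = 4·e^(-2s)/s

Final answer: 4·e^(-2s)/s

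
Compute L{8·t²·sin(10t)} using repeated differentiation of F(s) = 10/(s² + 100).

F(s) = 10/(s² + 100). F'(s) = -20s/(s² + 100)². F''(s) = -20(100 - 3s²)/(s² + 100)³ = (60s² - 2000)/(s² + 100)³. So L{t²·sin(10t)} = (-1)² F''(s) = (60s² - 2000)/(s² + 100)³. Then L{8·t²·sin(10t)} = 8·(60s² - 2000)/(s² + 100)³ = (480s² - 16000)/(s² + 100)³

Final answer: (480s² - 16000)/(s² + 100)³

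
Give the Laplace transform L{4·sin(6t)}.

L{sin(ωt)} = ω/(s² + ω²), so L{sin(6t)} = 6/(s² + 36). Then L{4·sin(6t)} = 4·6/(s² + 36) = 24/(s² + 36)

Final answer: 24/(s² + 36)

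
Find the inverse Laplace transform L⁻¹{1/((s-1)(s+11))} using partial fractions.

Decompose: A/(s-1) + B/(s+11). A = 1/12, B = -1/12. f(t) = (e^t - e^(-11t))/12

Final answer: (e^t - e^(-11t))/12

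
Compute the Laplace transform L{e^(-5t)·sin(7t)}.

L{e^(at)·sin(ωt)} = ω/((s-a)² + ω²), so L{e^(-5t)·sin(7t)} = 7/((s+5)² + 49)

Final answer: 7/((s+5)² + 49)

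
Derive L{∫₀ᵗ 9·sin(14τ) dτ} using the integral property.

L{∫₀ᵗ f(τ)dτ} = F(s)/s with F(s) = 126/(s² + 196), so the result is (126/(s² + 196))/s = 126/(s(s² + 196))

Final answer: 126/(s(s² + 196))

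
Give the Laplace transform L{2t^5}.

L{2t^5} = 2 · L{t^5} = 2 · 120/s^6 = 240/s^6

Final answer: 240/s^6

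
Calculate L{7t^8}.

L{t^n} = n!/s^(n+1). So L{7t^8} = 7·8!/s^9 = 282240/s^9

Final answer: 282240/s^9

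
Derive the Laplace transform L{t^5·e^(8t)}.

L{t^n·e^(at)} = n!/(s-a)^(n+1), so L{t^5·e^(8t)} = 120/(s-8)^6

Final answer: 120/(s-8)^6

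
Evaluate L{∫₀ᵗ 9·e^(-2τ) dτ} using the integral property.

L{∫₀ᵗ f(τ)dτ} = F(s)/s with F(s) = 9/(s+2), so L{∫₀ᵗ 9·e^(-2τ) dτ} = 9/(s(s+2))

Final answer: 9/(s(s+2))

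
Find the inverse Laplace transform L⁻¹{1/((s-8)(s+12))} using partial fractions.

Decompose: A/(s-8) + B/(s+12). A = 1/20, B = -1/20. f(t) = (e^(8t) - e^(-12t))/20

Final answer: (e^(8t) - e^(-12t))/20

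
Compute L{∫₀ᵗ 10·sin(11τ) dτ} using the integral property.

L{∫₀ᵗ f(τ)dτ} = F(s)/s with F(s) = 110/(s² + 121), so the result is (110/(s² + 121))/s = 110/(s(s² + 121))

Final answer: 110/(s(s² + 121))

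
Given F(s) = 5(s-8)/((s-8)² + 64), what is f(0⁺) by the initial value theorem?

f(0⁺) = lim_{s→∞} sF(s) = lim_{s→∞} 5s(s-8)/((s-8)² + 64) = 5

Final answer: 5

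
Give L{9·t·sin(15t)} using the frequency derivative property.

L{sin(15t)} = 15/(s² + 225). By L{t·f(t)} = -F'(s): -d/ds[15/(s² + 225)] = -(15)·(-2s)/(s² + 225)² = 30s/(s² + 225)². Then L{9·t·sin(15t)} = 9·30s/(s² + 225)² = 270s/(s² + 225)²

Final answer: 270s/(s² + 225)²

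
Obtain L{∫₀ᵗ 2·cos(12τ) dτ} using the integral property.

L{∫₀ᵗ f(τ)dτ} = F(s)/s with F(s) = 2s/(s² + 144), so the result is (2s/(s² + 144))/s = 2/(s² + 144)

Final answer: 2/(s² + 144)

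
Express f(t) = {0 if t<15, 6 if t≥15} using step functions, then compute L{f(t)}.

f(t) = 6·u(t-15). L{u(t-15)} = e^(-15s)/s, so L{f(t)} = 6·e^(-15s)/s

Final answer: 6·e^(-15s)/s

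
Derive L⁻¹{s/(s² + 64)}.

This is the form c·s/(s² + a²) with a = 8. L⁻¹ = cos(8t)

Final answer: cos(8t)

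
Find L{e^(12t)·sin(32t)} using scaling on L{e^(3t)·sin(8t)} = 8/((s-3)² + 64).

Scaling with a=4: L{e^(12t)·sin(32t)} = (1/4) · 8/((s/4-3)² + 64). Simplifying: 32/((s-12)² + 1024)

Final answer: 32/((s-12)² + 1024)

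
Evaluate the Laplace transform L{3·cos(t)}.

L{cos(ωt)} = s/(s² + ω²), so L{cos(t)} = s/(s² + 1). Then L{3·cos(t)} = 3·s/(s² + 1) = 3s/(s² + 1)

Final answer: 3s/(s² + 1)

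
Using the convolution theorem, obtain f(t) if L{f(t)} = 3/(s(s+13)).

3/(s(s+13)) = (3/s)·(1/(s+13)) = L{3}·L{e^(-13t)}. By convolution, f(t) = 3*e^(-13t) = ∫₀ᵗ 3·e^(-13τ) dτ = 3·(1 - e^(-13t))/13

Final answer: 3·(1 - e^(-13t))/13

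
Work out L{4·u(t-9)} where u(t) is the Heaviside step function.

L{u(t-a)} = e^(-as)/s. Here a=9, so L{u(t-9)} = e^(-9s)/s, and L{4·u(t-9)} = 4·e^(-9s)/s

Final answer: 4·e^(-9s)/s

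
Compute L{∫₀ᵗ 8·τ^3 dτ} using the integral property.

L{∫₀ᵗ f(τ)dτ} = F(s)/s with f(t) = 8t^3. F(s) = 48/s^4, so L{∫₀ᵗ 8·τ^3 dτ} = (48/s^4)/s = 48/s^5. (Check: ∫₀ᵗ 8·τ^3 dτ = 8t^4/4.)

Final answer: 48/s^5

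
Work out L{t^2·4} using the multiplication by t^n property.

L{4} = 4/s. d^1/ds^1[1/s] = -1/s². d^2/ds^2[1/s] = 2/s^3. So L{t^2} = (-1)^{2}·2/s^3 = 2/s^3. Then L{t^2·4} = 4·2/s^3 = 8/s^3

Final answer: 8/s^3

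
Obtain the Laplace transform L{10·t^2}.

L{t^n} = n!/s^(n+1), so L{t^2} = 2/s^3. Then L{10·t^2} = 10·2/s^3 = 20/s^3

Final answer: 20/s^3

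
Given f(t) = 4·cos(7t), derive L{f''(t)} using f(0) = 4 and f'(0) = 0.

F(s) = 4s/(s² + 49). L{f''(t)} = s²F(s) - sf(0) - f'(0) = 4s³/(s² + 49) - 4s = (4s³ - 4s(s² + 49))/(s² + 49) = -196s/(s² + 49)

Final answer: -196s/(s² + 49)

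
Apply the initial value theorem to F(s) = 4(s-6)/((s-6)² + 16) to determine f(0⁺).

f(0⁺) = lim_{s→∞} sF(s) = lim_{s→∞} 4s(s-6)/((s-6)² + 16) = 4

Final answer: 4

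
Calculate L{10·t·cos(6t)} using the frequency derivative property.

L{cos(6t)} = s/(s² + 36). Derivative: d/ds[s/(s² + 36)] = [(s² + 36) - s·2s]/(s² + 36)² = (36 - s²)/(s² + 36)². So L{t·cos(6t)} = -F'(s) = (s² - 36)/(s² + 36)². Then L{10·t·cos(6t)} = 10·(s² - 36)/(s² + 36)²

Final answer: 10·(s² - 36)/(s² + 36)²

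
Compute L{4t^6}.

L{t^n} = n!/s^(n+1). So L{4t^6} = 4·6!/s^7 = 2880/s^7

Final answer: 2880/s^7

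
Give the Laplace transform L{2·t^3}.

L{t^n} = n!/s^(n+1), so L{t^3} = 6/s^4. Then L{2·t^3} = 2·6/s^4 = 12/s^4

Final answer: 12/s^4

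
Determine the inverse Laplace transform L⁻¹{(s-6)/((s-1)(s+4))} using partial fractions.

Using partial fractions, f(t) = (-5e^t + 10e^(-4t))/5

Final answer: (-5e^t + 10e^(-4t))/5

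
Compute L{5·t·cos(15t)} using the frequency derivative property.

L{cos(15t)} = s/(s² + 225). Derivative: d/ds[s/(s² + 225)] = [(s² + 225) - s·2s]/(s² + 225)² = (225 - s²)/(s² + 225)². So L{t·cos(15t)} = -F'(s) = (s² - 225)/(s² + 225)². Then L{5·t·cos(15t)} = 5·(s² - 225)/(s² + 225)²

Final answer: 5·(s² - 225)/(s² + 225)²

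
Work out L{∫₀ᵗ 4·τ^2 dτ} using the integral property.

L{∫₀ᵗ f(τ)dτ} = F(s)/s with f(t) = 4t^2. F(s) = 8/s^3, so L{∫₀ᵗ 4·τ^2 dτ} = (8/s^3)/s = 8/s^4. (Check: ∫₀ᵗ 4·τ^2 dτ = 4t^3/3.)

Final answer: 8/s^4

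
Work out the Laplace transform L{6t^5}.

L{6t^5} = 6 · L{t^5} = 6 · 120/s^6 = 720/s^6

Final answer: 720/s^6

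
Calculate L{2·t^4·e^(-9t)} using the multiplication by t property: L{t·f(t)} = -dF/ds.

Using L{t^n·e^(at)} = n!/(s-a)^(n+1), L{t^4·e^(-9t)} = 24/(s+9)^5, so L{2·t^4·e^(-9t)} = 2·24/(s+9)^5 = 48/(s+9)^5

Final answer: 48/(s+9)^5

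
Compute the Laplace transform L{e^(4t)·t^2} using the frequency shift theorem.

L{e^(at)·t^n} = n!/(s-a)^(n+1), so L{e^(4t)·t^2} = 2/(s-4)^3

Final answer: 2/(s-4)^3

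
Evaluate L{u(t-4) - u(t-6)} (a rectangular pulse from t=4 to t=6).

L{u(t-a)} = e^(-as)/s. L{u(t-4) - u(t-6)} = (e^(-4s) - e^(-6s))/s

Final answer: (e^(-4s) - e^(-6s))/s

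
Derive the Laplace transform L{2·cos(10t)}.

L{cos(ωt)} = s/(s² + ω²), so L{cos(10t)} = s/(s² + 100). Then L{2·cos(10t)} = 2·s/(s² + 100) = 2s/(s² + 100)

Final answer: 2s/(s² + 100)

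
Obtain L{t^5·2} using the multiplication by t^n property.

L{2} = 2/s. d^1/ds^1[1/s] = -1/s². d^2/ds^2[1/s] = 2/s^3. d^3/ds^3[1/s] = -6/s^4. d^4/ds^4[1/s] = 24/s^5. d^5/ds^5[1/s] = -120/s^6. So L{t^5} = (-1)^{5}·-120/s^6 = 120/s^6. Then L{t^5·2} = 2·120/s^6 = 240/s^6

Final answer: 240/s^6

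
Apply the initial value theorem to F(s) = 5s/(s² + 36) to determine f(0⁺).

f(0⁺) = lim_{s→∞} s·5s/(s² + 36) = lim_{s→∞} 5s²/(s² + 36) = 5

Final answer: 5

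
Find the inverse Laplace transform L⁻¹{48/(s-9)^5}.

L⁻¹{n!/(s-a)^(n+1)} = t^n·e^(at) with n=4, a=9. So L⁻¹{24/(s-9)^5} = t^4·e^(9t), and L⁻¹{48/(s-9)^5} = (48/24)·t^4·e^(9t) = 2·t^4·e^(9t)

Final answer: 2·t^4·e^(9t)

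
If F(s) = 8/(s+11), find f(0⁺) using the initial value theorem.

f(0⁺) = lim_{s→∞} s·8/(s+11) = lim_{s→∞} 8s/(s+11) = 8

Final answer: 8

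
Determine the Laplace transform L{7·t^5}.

L{t^n} = n!/s^(n+1), so L{t^5} = 120/s^6. Then L{7·t^5} = 7·120/s^6 = 840/s^6

Final answer: 840/s^6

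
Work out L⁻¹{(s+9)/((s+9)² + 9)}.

Using frequency shift: L⁻¹{(s-a)/((s-a)² + b²)} = e^(at)cos(bt). Here a=-9, b=3

Final answer: e^(-9t)·cos(3t)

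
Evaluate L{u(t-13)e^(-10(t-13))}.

u(t-a)f(t-a) with f(t)=e^(-10t). L{e^(-10t)} = 1/(s+10). By time shift: e^(-13s)/(s+10)

Final answer: e^(-13s)/(s+10)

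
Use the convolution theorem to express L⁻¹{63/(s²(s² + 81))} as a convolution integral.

63/(s²(s² + 81)) = (1/s²)·(63/(s² + 81)) = L{t}·L{7·sin(9t)}. So f(t) = t*(7·sin(9t)) = ∫₀ᵗ 7τ·sin(9(t-τ)) dτ

Final answer: ∫₀ᵗ 7τ·sin(9(t-τ)) dτ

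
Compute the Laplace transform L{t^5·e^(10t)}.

L{t^n·e^(at)} = n!/(s-a)^(n+1), so L{t^5·e^(10t)} = 120/(s-10)^6

Final answer: 120/(s-10)^6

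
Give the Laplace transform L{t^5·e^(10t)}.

L{t^n·e^(at)} = n!/(s-a)^(n+1), so L{t^5·e^(10t)} = 120/(s-10)^6

Final answer: 120/(s-10)^6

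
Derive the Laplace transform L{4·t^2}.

L{t^n} = n!/s^(n+1), so L{t^2} = 2/s^3. Then L{4·t^2} = 4·2/s^3 = 8/s^3

Final answer: 8/s^3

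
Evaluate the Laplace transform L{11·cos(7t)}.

L{cos(ωt)} = s/(s² + ω²), so L{cos(7t)} = s/(s² + 49). Then L{11·cos(7t)} = 11·s/(s² + 49) = 11s/(s² + 49)

Final answer: 11s/(s² + 49)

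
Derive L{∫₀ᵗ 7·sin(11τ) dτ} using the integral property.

L{∫₀ᵗ f(τ)dτ} = F(s)/s with F(s) = 77/(s² + 121), so the result is (77/(s² + 121))/s = 77/(s(s² + 121))

Final answer: 77/(s(s² + 121))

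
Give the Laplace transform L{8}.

L{8} = 8 · L{1} = 8/s

Final answer: 8/s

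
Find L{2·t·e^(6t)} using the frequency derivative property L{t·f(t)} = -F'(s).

L{e^(6t)} = 1/(s-6). By frequency derivative: L{t·e^(6t)} = -d/ds[1/(s-6)] = -(-1)/(s-6)² = 1/(s-6)². Then L{2·t·e^(6t)} = 2·1/(s-6)² = 2/(s-6)²

Final answer: 2/(s-6)²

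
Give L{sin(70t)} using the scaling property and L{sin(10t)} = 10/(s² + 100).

Using L{f(at)} = (1/a)F(s/a) with a=7: L{sin(70t)} = (1/7) · 10/((s/7)² + 100) = (1/7) · 10·49/(s² + 4900) = 70/(s² + 4900)

Final answer: 70/(s² + 4900)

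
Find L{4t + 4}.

L{4t + 4} = 4·L{t} + 4·L{1} = 4/s² + 4/s

Final answer: 4/s² + 4/s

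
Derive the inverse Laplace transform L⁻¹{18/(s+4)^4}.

L⁻¹{n!/(s-a)^(n+1)} = t^n·e^(at) with n=3, a=-4. So L⁻¹{6/(s+4)^4} = t^3·e^(-4t), and L⁻¹{18/(s+4)^4} = (18/6)·t^3·e^(-4t) = 3·t^3·e^(-4t)

Final answer: 3·t^3·e^(-4t)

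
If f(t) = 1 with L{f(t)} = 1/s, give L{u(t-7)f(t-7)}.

Time shift theorem: L{u(t-a)f(t-a)} = e^(-as)F(s). Here a=7, F(s) = 1/s, so L{u(t-7)f(t-7)} = e^(-7s)·1/s

Final answer: e^(-7s)·1/s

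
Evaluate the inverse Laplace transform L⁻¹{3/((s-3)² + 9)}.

Using frequency shift, L⁻¹{3/((s-3)² + 9)} = e^(3t)·sin(3t)

Final answer: e^(3t)·sin(3t)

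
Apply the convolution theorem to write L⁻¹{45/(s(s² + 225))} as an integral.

45/(s(s² + 225)) = (1/s)·(45/(s² + 225)) = L{1}·L{3·sin(15t)}. So f(t) = 1*(3·sin(15t)) = ∫₀ᵗ 3·sin(15τ) dτ

Final answer: ∫₀ᵗ 3·sin(15τ) dτ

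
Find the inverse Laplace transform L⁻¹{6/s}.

L⁻¹{c/s} = c, so L⁻¹{6/s} = 6

Final answer: 6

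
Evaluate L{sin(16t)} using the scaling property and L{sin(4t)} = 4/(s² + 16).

Using L{f(at)} = (1/a)F(s/a) with a=4: L{sin(16t)} = (1/4) · 4/((s/4)² + 16) = (1/4) · 4·16/(s² + 256) = 16/(s² + 256)

Final answer: 16/(s² + 256)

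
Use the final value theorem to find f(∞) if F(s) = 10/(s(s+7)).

f(∞) = lim_{s→0} s·10/(s(s+7)) = lim_{s→0} 10/(s+7) = 10/7 = 10/7

Final answer: 10/7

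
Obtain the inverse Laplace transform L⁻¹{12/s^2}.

L⁻¹{n!/s^(n+1)} = t^n with n=1. So L⁻¹{1/s^2} = t, and L⁻¹{12/s^2} = (12/1)·t = 12·t

Final answer: 12·t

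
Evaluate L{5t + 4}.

L{5t + 4} = 5·L{t} + 4·L{1} = 5/s² + 4/s

Final answer: 5/s² + 4/s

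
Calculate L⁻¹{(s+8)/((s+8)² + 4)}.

Using frequency shift: L⁻¹{(s-a)/((s-a)² + b²)} = e^(at)cos(bt). Here a=-8, b=2

Final answer: e^(-8t)·cos(2t)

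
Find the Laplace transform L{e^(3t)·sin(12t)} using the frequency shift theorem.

Frequency shift: L{e^(at)f(t)} = F(s-a). L{e^(3t)·sin(12t)} = 12/((s-3)² + 144)

Final answer: 12/((s-3)² + 144)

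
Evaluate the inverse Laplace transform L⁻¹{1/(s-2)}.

L⁻¹{1/(s-a)} = e^(at), so L⁻¹{1/(s-2)} = e^(2t)

Final answer: e^(2t)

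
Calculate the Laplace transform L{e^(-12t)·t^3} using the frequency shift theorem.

L{e^(at)·t^n} = n!/(s-a)^(n+1), so L{e^(-12t)·t^3} = 6/(s+12)^4

Final answer: 6/(s+12)^4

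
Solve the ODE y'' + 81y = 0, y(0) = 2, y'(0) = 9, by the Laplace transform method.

L{y''} + 81L{y} = 0. s²Y - 2s - 9 + 81Y = 0. Y(s² + 81) = 2s + 9. Y = (2s + 9)/(s² + 81). Inverting: y(t) = 2cos(9t) + sin(9t)

Final answer: y(t) = 2cos(9t) + sin(9t)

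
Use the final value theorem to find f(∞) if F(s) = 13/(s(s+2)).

f(∞) = lim_{s→0} s·13/(s(s+2)) = lim_{s→0} 13/(s+2) = 13/2 = 13/2

Final answer: 13/2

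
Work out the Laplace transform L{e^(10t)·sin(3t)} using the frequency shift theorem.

Frequency shift: L{e^(at)f(t)} = F(s-a). L{e^(10t)·sin(3t)} = 3/((s-10)² + 9)

Final answer: 3/((s-10)² + 9)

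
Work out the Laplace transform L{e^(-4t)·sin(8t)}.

L{e^(at)·sin(ωt)} = ω/((s-a)² + ω²), so L{e^(-4t)·sin(8t)} = 8/((s+4)² + 64)

Final answer: 8/((s+4)² + 64)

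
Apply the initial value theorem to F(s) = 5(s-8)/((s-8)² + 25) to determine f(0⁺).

f(0⁺) = lim_{s→∞} sF(s) = lim_{s→∞} 5s(s-8)/((s-8)² + 25) = 5

Final answer: 5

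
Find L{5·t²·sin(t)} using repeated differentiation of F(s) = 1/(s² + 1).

F(s) = 1/(s² + 1). F'(s) = -2s/(s² + 1)². F''(s) = -2(1 - 3s²)/(s² + 1)³ = (6s² - 2)/(s² + 1)³. So L{t²·sin(t)} = (-1)² F''(s) = (6s² - 2)/(s² + 1)³. Then L{5·t²·sin(t)} = 5·(6s² - 2)/(s² + 1)³ = (30s² - 10)/(s² + 1)³

Final answer: (30s² - 10)/(s² + 1)³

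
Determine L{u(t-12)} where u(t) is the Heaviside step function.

L{u(t-a)} = e^(-as)/s. Here a=12, so L{u(t-12)} = e^(-12s)/s

Final answer: e^(-12s)/s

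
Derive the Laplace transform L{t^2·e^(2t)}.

L{t^n·e^(at)} = n!/(s-a)^(n+1), so L{t^2·e^(2t)} = 2/(s-2)^3

Final answer: 2/(s-2)^3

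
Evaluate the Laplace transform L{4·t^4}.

L{t^n} = n!/s^(n+1), so L{t^4} = 24/s^5. Then L{4·t^4} = 4·24/s^5 = 96/s^5

Final answer: 96/s^5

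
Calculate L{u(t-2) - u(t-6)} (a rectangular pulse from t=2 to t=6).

L{u(t-a)} = e^(-as)/s. L{u(t-2) - u(t-6)} = (e^(-2s) - e^(-6s))/s

Final answer: (e^(-2s) - e^(-6s))/s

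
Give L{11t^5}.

L{t^n} = n!/s^(n+1). So L{11t^5} = 11·5!/s^6 = 1320/s^6

Final answer: 1320/s^6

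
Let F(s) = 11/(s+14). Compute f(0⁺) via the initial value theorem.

f(0⁺) = lim_{s→∞} s·11/(s+14) = lim_{s→∞} 11s/(s+14) = 11

Final answer: 11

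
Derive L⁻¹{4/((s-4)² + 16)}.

Form: b/((s-a)² + b²) → e^(at)sin(bt). With a=4, b=4

Final answer: e^(4t)·sin(4t)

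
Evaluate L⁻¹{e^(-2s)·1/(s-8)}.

L⁻¹{1/(s-8)} = e^(8t). By the time shift theorem, L⁻¹{e^(-as)F(s)} = u(t-a)f(t-a) with a=2, so L⁻¹{e^(-2s)·1/(s-8)} = u(t-2)·e^(8(t-2))

Final answer: u(t-2)·e^(8(t-2))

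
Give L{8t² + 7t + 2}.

L{8t² + 7t + 2} = 8·2/s³ + 7/s² + 2/s = 16/s³ + 7/s² + 2/s

Final answer: 16/s³ + 7/s² + 2/s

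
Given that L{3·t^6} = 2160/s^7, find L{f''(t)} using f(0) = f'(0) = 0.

L{f''(t)} = s²F(s) - sf(0) - f'(0) = s²·2160/s^7 - 0 - 0 = 2160/s^5

Final answer: 2160/s^5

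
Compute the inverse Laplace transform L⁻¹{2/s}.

L⁻¹{c/s} = c, so L⁻¹{2/s} = 2

Final answer: 2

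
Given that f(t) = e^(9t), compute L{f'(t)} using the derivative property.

f(0) = 1, F(s) = 1/(s-9). L{f'(t)} = s·F(s) - f(0) = s/(s-9) - 1 = (s - (s-9))/(s-9) = 9/(s-9)

Final answer: 9/(s-9)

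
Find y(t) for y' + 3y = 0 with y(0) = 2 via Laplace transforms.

L{y'} + 3L{y} = 0. sY - 2 + 3Y = 0. Y(s+3) = 2. Y = 2/(s+3)

Final answer: y(t) = 2e^(-3t)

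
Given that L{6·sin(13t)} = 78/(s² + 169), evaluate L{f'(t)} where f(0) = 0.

L{f'(t)} = s·F(s) - f(0) = s·78/(s² + 169) - 0 = 78s/(s² + 169)

Final answer: 78s/(s² + 169)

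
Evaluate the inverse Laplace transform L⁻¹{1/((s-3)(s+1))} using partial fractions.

Decompose: A/(s-3) + B/(s+1). A = 1/4, B = -1/4. f(t) = (e^(3t) - e^(-t))/4

Final answer: (e^(3t) - e^(-t))/4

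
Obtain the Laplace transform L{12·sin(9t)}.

L{sin(ωt)} = ω/(s² + ω²), so L{sin(9t)} = 9/(s² + 81). Then L{12·sin(9t)} = 12·9/(s² + 81) = 108/(s² + 81)

Final answer: 108/(s² + 81)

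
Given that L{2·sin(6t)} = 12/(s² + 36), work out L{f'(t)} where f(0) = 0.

L{f'(t)} = s·F(s) - f(0) = s·12/(s² + 36) - 0 = 12s/(s² + 36)

Final answer: 12s/(s² + 36)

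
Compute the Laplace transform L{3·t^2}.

L{t^n} = n!/s^(n+1), so L{t^2} = 2/s^3. Then L{3·t^2} = 3·2/s^3 = 6/s^3

Final answer: 6/s^3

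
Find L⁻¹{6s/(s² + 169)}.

This is the form c·s/(s² + a²) with a = 13, c = 6. L⁻¹ = 6·cos(13t)

Final answer: 6·cos(13t)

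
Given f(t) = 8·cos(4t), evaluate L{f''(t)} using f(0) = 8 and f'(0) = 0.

F(s) = 8s/(s² + 16). L{f''(t)} = s²F(s) - sf(0) - f'(0) = 8s³/(s² + 16) - 8s = (8s³ - 8s(s² + 16))/(s² + 16) = -128s/(s² + 16)

Final answer: -128s/(s² + 16)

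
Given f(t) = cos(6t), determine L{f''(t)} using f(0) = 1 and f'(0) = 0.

F(s) = s/(s² + 36). L{f''(t)} = s²F(s) - sf(0) - f'(0) = s³/(s² + 36) - s = (s³ - s(s² + 36))/(s² + 36) = -36s/(s² + 36)

Final answer: -36s/(s² + 36)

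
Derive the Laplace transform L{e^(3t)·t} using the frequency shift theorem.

L{e^(at)·t^n} = n!/(s-a)^(n+1), so L{e^(3t)·t} = 1/(s-3)^2

Final answer: 1/(s-3)^2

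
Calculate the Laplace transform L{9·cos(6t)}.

L{cos(ωt)} = s/(s² + ω²), so L{cos(6t)} = s/(s² + 36). Then L{9·cos(6t)} = 9·s/(s² + 36) = 9s/(s² + 36)

Final answer: 9s/(s² + 36)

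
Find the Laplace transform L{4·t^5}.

L{t^n} = n!/s^(n+1), so L{t^5} = 120/s^6. Then L{4·t^5} = 4·120/s^6 = 480/s^6

Final answer: 480/s^6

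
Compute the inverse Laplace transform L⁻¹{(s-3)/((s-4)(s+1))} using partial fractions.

Using partial fractions, f(t) = (e^(4t) + 4e^(-t))/5

Final answer: (e^(4t) + 4e^(-t))/5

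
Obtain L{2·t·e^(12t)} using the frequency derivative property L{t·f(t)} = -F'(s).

L{e^(12t)} = 1/(s-12). By frequency derivative: L{t·e^(12t)} = -d/ds[1/(s-12)] = -(-1)/(s-12)² = 1/(s-12)². Then L{2·t·e^(12t)} = 2·1/(s-12)² = 2/(s-12)²

Final answer: 2/(s-12)²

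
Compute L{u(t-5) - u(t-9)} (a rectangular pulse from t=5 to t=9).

L{u(t-a)} = e^(-as)/s. L{u(t-5) - u(t-9)} = (e^(-5s) - e^(-9s))/s

Final answer: (e^(-5s) - e^(-9s))/s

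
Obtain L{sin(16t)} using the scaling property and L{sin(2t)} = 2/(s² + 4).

Using L{f(at)} = (1/a)F(s/a) with a=8: L{sin(16t)} = (1/8) · 2/((s/8)² + 4) = (1/8) · 2·64/(s² + 256) = 16/(s² + 256)

Final answer: 16/(s² + 256)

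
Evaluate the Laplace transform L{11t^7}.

L{11t^7} = 11 · L{t^7} = 11 · 5040/s^8 = 55440/s^8

Final answer: 55440/s^8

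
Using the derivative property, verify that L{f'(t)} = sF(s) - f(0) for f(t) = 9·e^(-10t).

f'(t) = -90e^(-10t). Direct: L{f'(t)} = -90/(s+10). Property: s·9/(s+10) - 9 = (9s - 9(s+10))/(s+10) = -90/(s+10). ✓

Final answer: -90/(s+10)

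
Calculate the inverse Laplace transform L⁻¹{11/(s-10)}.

L⁻¹{1/(s-a)} = e^(at), so L⁻¹{1/(s-10)} = e^(10t), and L⁻¹{11/(s-10)} = 11·e^(10t)

Final answer: 11·e^(10t)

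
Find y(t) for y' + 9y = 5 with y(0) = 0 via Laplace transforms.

sY + 9Y = 5/s. Y = 5/(s(s+9)). Partial fractions: Y = 5/9/s - 5/9/(s+9)

Final answer: y(t) = 5/9(1 - e^(-9t))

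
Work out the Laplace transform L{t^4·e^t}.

L{t^n·e^(at)} = n!/(s-a)^(n+1), so L{t^4·e^t} = 24/(s-1)^5

Final answer: 24/(s-1)^5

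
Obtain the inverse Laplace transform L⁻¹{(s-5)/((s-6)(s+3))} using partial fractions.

Using partial fractions, f(t) = (e^(6t) + 8e^(-3t))/9

Final answer: (e^(6t) + 8e^(-3t))/9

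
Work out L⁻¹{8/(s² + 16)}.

This is the form c·a/(s² + a²) with a = 4, c = 2. L⁻¹ = 2·sin(4t)

Final answer: 2·sin(4t)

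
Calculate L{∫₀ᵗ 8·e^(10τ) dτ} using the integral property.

L{∫₀ᵗ f(τ)dτ} = F(s)/s with F(s) = 8/(s-10), so L{∫₀ᵗ 8·e^(10τ) dτ} = 8/(s(s-10))

Final answer: 8/(s(s-10))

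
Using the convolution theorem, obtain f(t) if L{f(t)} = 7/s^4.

7/s^4 = (7/s)·(1/s^3) = L{7}·L{t^2/2}. By convolution, f(t) = 7*t^2/2 = ∫₀ᵗ 7·τ^2/2 dτ = 7·t^3/6

Final answer: 7·t^3/6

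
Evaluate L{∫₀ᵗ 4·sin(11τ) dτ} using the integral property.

L{∫₀ᵗ f(τ)dτ} = F(s)/s with F(s) = 44/(s² + 121), so the result is (44/(s² + 121))/s = 44/(s(s² + 121))

Final answer: 44/(s(s² + 121))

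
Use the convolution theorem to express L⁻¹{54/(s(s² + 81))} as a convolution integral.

54/(s(s² + 81)) = (1/s)·(54/(s² + 81)) = L{1}·L{6·sin(9t)}. So f(t) = 1*(6·sin(9t)) = ∫₀ᵗ 6·sin(9τ) dτ

Final answer: ∫₀ᵗ 6·sin(9τ) dτ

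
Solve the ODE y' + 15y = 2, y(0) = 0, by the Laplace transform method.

sY + 15Y = 2/s. Y = 2/(s(s+15)). Partial fractions: Y = 2/15/s - 2/15/(s+15)

Final answer: y(t) = 2/15(1 - e^(-15t))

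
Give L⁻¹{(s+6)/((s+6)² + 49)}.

Using frequency shift: L⁻¹{(s-a)/((s-a)² + b²)} = e^(at)cos(bt). Here a=-6, b=7

Final answer: e^(-6t)·cos(7t)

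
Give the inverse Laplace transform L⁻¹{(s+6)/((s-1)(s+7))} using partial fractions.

Using partial fractions, f(t) = (7e^t + e^(-7t))/8

Final answer: (7e^t + e^(-7t))/8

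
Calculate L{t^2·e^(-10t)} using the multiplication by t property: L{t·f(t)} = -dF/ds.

Using L{t^n·e^(at)} = n!/(s-a)^(n+1), L{t^2·e^(-10t)} = 2/(s+10)^3

Final answer: 2/(s+10)^3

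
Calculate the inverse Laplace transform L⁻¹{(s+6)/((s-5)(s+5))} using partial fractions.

Using partial fractions, f(t) = (11e^(5t) - e^(-5t))/10

Final answer: (11e^(5t) - e^(-5t))/10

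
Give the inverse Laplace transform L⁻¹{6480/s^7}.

L⁻¹{n!/s^(n+1)} = t^n with n=6. So L⁻¹{720/s^7} = t^6, and L⁻¹{6480/s^7} = (6480/720)·t^6 = 9·t^6

Final answer: 9·t^6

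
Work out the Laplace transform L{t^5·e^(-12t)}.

L{t^n·e^(at)} = n!/(s-a)^(n+1), so L{t^5·e^(-12t)} = 120/(s+12)^6

Final answer: 120/(s+12)^6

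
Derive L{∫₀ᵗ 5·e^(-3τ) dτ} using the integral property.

L{∫₀ᵗ f(τ)dτ} = F(s)/s with F(s) = 5/(s+3), so L{∫₀ᵗ 5·e^(-3τ) dτ} = 5/(s(s+3))

Final answer: 5/(s(s+3))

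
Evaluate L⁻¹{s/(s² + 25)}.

This is the form c·s/(s² + a²) with a = 5. L⁻¹ = cos(5t)

Final answer: cos(5t)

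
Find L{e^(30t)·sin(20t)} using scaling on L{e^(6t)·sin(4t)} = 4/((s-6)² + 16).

Scaling with a=5: L{e^(30t)·sin(20t)} = (1/5) · 4/((s/5-6)² + 16). Simplifying: 20/((s-30)² + 400)

Final answer: 20/((s-30)² + 400)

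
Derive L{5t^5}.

L{t^n} = n!/s^(n+1). So L{5t^5} = 5·5!/s^6 = 600/s^6

Final answer: 600/s^6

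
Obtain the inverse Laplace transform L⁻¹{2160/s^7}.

L⁻¹{n!/s^(n+1)} = t^n with n=6. So L⁻¹{720/s^7} = t^6, and L⁻¹{2160/s^7} = (2160/720)·t^6 = 3·t^6

Final answer: 3·t^6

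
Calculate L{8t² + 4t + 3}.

L{8t² + 4t + 3} = 8·2/s³ + 4/s² + 3/s = 16/s³ + 4/s² + 3/s

Final answer: 16/s³ + 4/s² + 3/s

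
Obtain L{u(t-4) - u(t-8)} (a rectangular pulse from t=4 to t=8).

L{u(t-a)} = e^(-as)/s. L{u(t-4) - u(t-8)} = (e^(-4s) - e^(-8s))/s

Final answer: (e^(-4s) - e^(-8s))/s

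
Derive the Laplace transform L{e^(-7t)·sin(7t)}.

L{e^(at)·sin(ωt)} = ω/((s-a)² + ω²), so L{e^(-7t)·sin(7t)} = 7/((s+7)² + 49)

Final answer: 7/((s+7)² + 49)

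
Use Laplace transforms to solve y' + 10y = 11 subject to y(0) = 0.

sY + 10Y = 11/s. Y = 11/(s(s+10)). Partial fractions: Y = 11/10/s - 11/10/(s+10)

Final answer: y(t) = 11/10(1 - e^(-10t))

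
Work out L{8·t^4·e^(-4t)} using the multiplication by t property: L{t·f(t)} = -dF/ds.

Using L{t^n·e^(at)} = n!/(s-a)^(n+1), L{t^4·e^(-4t)} = 24/(s+4)^5, so L{8·t^4·e^(-4t)} = 8·24/(s+4)^5 = 192/(s+4)^5

Final answer: 192/(s+4)^5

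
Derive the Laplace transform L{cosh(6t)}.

L{cosh(ωt)} = s/(s² - ω²), so L{cosh(6t)} = s/(s² - 36)

Final answer: s/(s² - 36)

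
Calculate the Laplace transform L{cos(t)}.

L{cos(ωt)} = s/(s² + ω²), so L{cos(t)} = s/(s² + 1)

Final answer: s/(s² + 1)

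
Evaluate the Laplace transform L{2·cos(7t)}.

L{cos(ωt)} = s/(s² + ω²), so L{cos(7t)} = s/(s² + 49). Then L{2·cos(7t)} = 2·s/(s² + 49) = 2s/(s² + 49)

Final answer: 2s/(s² + 49)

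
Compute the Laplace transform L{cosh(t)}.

L{cosh(ωt)} = s/(s² - ω²), so L{cosh(t)} = s/(s² - 1)

Final answer: s/(s² - 1)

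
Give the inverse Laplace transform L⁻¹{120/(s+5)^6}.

L⁻¹{n!/(s-a)^(n+1)} = t^n·e^(at), so L⁻¹{120/(s+5)^6} = t^5·e^(-5t)

Final answer: t^5·e^(-5t)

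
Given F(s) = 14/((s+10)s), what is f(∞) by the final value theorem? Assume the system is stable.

f(∞) = lim_{s→0} sF(s) = lim_{s→0} 14/(s+10) = 7/5

Final answer: 7/5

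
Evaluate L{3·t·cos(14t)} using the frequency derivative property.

L{cos(14t)} = s/(s² + 196). Derivative: d/ds[s/(s² + 196)] = [(s² + 196) - s·2s]/(s² + 196)² = (196 - s²)/(s² + 196)². So L{t·cos(14t)} = -F'(s) = (s² - 196)/(s² + 196)². Then L{3·t·cos(14t)} = 3·(s² - 196)/(s² + 196)²

Final answer: 3·(s² - 196)/(s² + 196)²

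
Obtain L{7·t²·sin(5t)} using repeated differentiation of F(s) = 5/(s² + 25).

F(s) = 5/(s² + 25). F'(s) = -10s/(s² + 25)². F''(s) = -10(25 - 3s²)/(s² + 25)³ = (30s² - 250)/(s² + 25)³. So L{t²·sin(5t)} = (-1)² F''(s) = (30s² - 250)/(s² + 25)³. Then L{7·t²·sin(5t)} = 7·(30s² - 250)/(s² + 25)³ = (210s² - 1750)/(s² + 25)³

Final answer: (210s² - 1750)/(s² + 25)³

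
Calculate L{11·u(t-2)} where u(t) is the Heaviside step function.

L{u(t-a)} = e^(-as)/s. Here a=2, so L{u(t-2)} = e^(-2s)/s, and L{11·u(t-2)} = 11·e^(-2s)/s

Final answer: 11·e^(-2s)/s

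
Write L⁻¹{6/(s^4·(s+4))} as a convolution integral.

6/(s^4·(s+4)) = (6/s^4)·(1/(s+4)) = L{t^3}·L{e^(-4t)}. So f(t) = t^3*e^(-4t) = ∫₀ᵗ τ^3·e^(-4(t-τ)) dτ

Final answer: ∫₀ᵗ τ^3·e^(-4(t-τ)) dτ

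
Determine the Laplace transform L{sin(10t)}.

L{sin(ωt)} = ω/(s² + ω²), so L{sin(10t)} = 10/(s² + 100)

Final answer: 10/(s² + 100)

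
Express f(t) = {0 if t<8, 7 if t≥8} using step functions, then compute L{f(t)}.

f(t) = 7·u(t-8). L{u(t-8)} = e^(-8s)/s, so L{f(t)} = 7·e^(-8s)/s

Final answer: 7·e^(-8s)/s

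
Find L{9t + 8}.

L{9t + 8} = 9·L{t} + 8·L{1} = 9/s² + 8/s

Final answer: 9/s² + 8/s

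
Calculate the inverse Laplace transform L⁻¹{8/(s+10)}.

L⁻¹{1/(s-a)} = e^(at), so L⁻¹{1/(s+10)} = e^(-10t), and L⁻¹{8/(s+10)} = 8·e^(-10t)

Final answer: 8·e^(-10t)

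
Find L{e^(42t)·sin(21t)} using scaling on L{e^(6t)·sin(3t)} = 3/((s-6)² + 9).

Scaling with a=7: L{e^(42t)·sin(21t)} = (1/7) · 3/((s/7-6)² + 9). Simplifying: 21/((s-42)² + 441)

Final answer: 21/((s-42)² + 441)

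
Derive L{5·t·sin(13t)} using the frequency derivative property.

L{sin(13t)} = 13/(s² + 169). By L{t·f(t)} = -F'(s): -d/ds[13/(s² + 169)] = -(13)·(-2s)/(s² + 169)² = 26s/(s² + 169)². Then L{5·t·sin(13t)} = 5·26s/(s² + 169)² = 130s/(s² + 169)²

Final answer: 130s/(s² + 169)²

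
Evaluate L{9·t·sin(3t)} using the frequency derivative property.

L{sin(3t)} = 3/(s² + 9). By L{t·f(t)} = -F'(s): -d/ds[3/(s² + 9)] = -(3)·(-2s)/(s² + 9)² = 6s/(s² + 9)². Then L{9·t·sin(3t)} = 9·6s/(s² + 9)² = 54s/(s² + 9)²

Final answer: 54s/(s² + 9)²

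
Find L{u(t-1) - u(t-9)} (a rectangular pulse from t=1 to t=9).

L{u(t-a)} = e^(-as)/s. L{u(t-1) - u(t-9)} = (e^(-s) - e^(-9s))/s

Final answer: (e^(-s) - e^(-9s))/s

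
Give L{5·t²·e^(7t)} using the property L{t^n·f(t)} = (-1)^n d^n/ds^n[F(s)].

L{e^(7t)} = 1/(s-7). d/ds[1/(s-7)] = -1/(s-7)². d²/ds²[1/(s-7)] = 2/(s-7)³. So L{t²·e^(7t)} = (-1)² · 2/(s-7)³ = 2/(s-7)³. Then L{5·t²·e^(7t)} = 5·2/(s-7)³ = 10/(s-7)³

Final answer: 10/(s-7)³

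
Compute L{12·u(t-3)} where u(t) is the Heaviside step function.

L{u(t-a)} = e^(-as)/s. Here a=3, so L{u(t-3)} = e^(-3s)/s, and L{12·u(t-3)} = 12·e^(-3s)/s

Final answer: 12·e^(-3s)/s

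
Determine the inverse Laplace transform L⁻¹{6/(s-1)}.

L⁻¹{1/(s-a)} = e^(at), so L⁻¹{1/(s-1)} = e^t, and L⁻¹{6/(s-1)} = 6·e^t

Final answer: 6·e^t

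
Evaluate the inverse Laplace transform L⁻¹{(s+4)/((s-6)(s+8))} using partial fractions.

Using partial fractions, f(t) = (10e^(6t) + 4e^(-8t))/14

Final answer: (10e^(6t) + 4e^(-8t))/14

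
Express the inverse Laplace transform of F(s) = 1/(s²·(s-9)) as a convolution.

1/(s²·(s-9)) = (1/s^2)·(1/(s-9)) = L{t}·L{e^(9t)}. So f(t) = t*e^(9t) = ∫₀ᵗ τ·e^(9(t-τ)) dτ

Final answer: ∫₀ᵗ τ·e^(9(t-τ)) dτ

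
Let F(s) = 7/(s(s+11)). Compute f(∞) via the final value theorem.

f(∞) = lim_{s→0} s·7/(s(s+11)) = lim_{s→0} 7/(s+11) = 7/11 = 7/11

Final answer: 7/11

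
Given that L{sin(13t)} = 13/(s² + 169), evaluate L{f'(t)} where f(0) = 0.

L{f'(t)} = s·F(s) - f(0) = s·13/(s² + 169) - 0 = 13s/(s² + 169)

Final answer: 13s/(s² + 169)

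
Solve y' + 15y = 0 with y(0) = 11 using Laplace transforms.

L{y'} + 15L{y} = 0. sY - 11 + 15Y = 0. Y(s+15) = 11. Y = 11/(s+15)

Final answer: y(t) = 11e^(-15t)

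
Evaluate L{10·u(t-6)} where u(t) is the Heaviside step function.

L{u(t-a)} = e^(-as)/s. Here a=6, so L{u(t-6)} = e^(-6s)/s, and L{10·u(t-6)} = 10·e^(-6s)/s

Final answer: 10·e^(-6s)/s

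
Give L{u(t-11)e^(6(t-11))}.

u(t-a)f(t-a) with f(t)=e^(6t). L{e^(6t)} = 1/(s-6). By time shift: e^(-11s)/(s-6)

Final answer: e^(-11s)/(s-6)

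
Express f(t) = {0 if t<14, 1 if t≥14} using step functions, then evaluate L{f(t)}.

f(t) = u(t-14). L{u(t-14)} = e^(-14s)/s, so L{f(t)} = e^(-14s)/s

Final answer: e^(-14s)/s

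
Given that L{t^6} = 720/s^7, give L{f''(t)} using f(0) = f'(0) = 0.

L{f''(t)} = s²F(s) - sf(0) - f'(0) = s²·720/s^7 - 0 - 0 = 720/s^5

Final answer: 720/s^5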